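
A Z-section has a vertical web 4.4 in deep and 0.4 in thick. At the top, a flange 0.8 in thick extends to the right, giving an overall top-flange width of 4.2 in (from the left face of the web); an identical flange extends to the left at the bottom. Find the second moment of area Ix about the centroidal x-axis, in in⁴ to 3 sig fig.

Decompose the section into non-overlapping parts with the origin at the bottom-left of its bounding rectangle.
Web: 0.4 × 4.4, A = 1.76 in², y = 2.2 in, Ī = 2.8395 in⁴.
Top flange (beyond web): 3.8 × 0.8, A = 3.04 in², y = 4 in, Ī = 0.16213 in⁴.
Bottom flange (beyond web): 3.8 × 0.8, A = 3.04 in², y = 0.4 in, Ī = 0.16213 in⁴.
Centroid: ȳ = ΣA·y / ΣA = 2.2 in.
Transfer each piece to the centroidal x-axis using Ī + A·d² with d = y − 2.2:
  web: d = 0 in → contributes +2.8395 in⁴
  top flange (beyond web): d = 1.8 in → contributes +10.012 in⁴
  bottom flange (beyond web): d = -1.8 in → contributes +10.012 in⁴
Total I = 22.863 in⁴.

Ix ≈ 22.9 in⁴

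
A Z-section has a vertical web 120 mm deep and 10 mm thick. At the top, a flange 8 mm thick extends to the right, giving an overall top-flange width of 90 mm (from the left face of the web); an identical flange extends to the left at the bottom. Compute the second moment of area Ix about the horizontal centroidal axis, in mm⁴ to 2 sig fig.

Ix ≈ 5.5 × 10⁶ mm⁴

Break the section into simple shapes (no overlaps), measuring from the bottom-left corner of the bounding box.
Web: 10 × 120, A = 1 200 mm², y = 60 mm, Ī = 1 440 000 mm⁴.
Top flange (beyond web): 80 × 8, A = 640 mm², y = 116 mm, Ī = 3 413 mm⁴.
Bottom flange (beyond web): 80 × 8, A = 640 mm², y = 4 mm, Ī = 3 413 mm⁴.
Centroid: ȳ = ΣA·y / ΣA = 60 mm.
Transfer each piece to the horizontal centroidal axis using Ī + A·d² with d = y − 60:
  web: d = 0 mm → contributes +1 440 000 mm⁴
  top flange (beyond web): d = 56 mm → contributes +2 010 453 mm⁴
  bottom flange (beyond web): d = -56 mm → contributes +2 010 453 mm⁴
Total I = 5 460 907 mm⁴.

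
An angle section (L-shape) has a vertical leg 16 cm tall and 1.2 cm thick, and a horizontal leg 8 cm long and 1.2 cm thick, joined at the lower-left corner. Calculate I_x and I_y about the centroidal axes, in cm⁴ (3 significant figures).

Treat the section as a set of non-overlapping primitives; coordinates are from the bounding-box lower-left.
Vertical leg: 1.2 × 16, A = 19.2 cm², y = 8 cm, Ī = 409.6 cm⁴.
Horizontal leg (remainder): 6.8 × 1.2, A = 8.16 cm², y = 0.6 cm, Ī = 0.9792 cm⁴.
Centroid: ȳ = ΣA·y / ΣA = 5.793 cm.
Transfer each piece to the centroidal x-axis using Ī + A·d² with d = y − 5.793:
  vertical leg: d = 2.207 cm → contributes +503.12 cm⁴
  horizontal leg (remainder): d = -5.193 cm → contributes +221.03 cm⁴
Total I = 724.15 cm⁴.
For the y-axis: x̄ = 1.793 cm.
Repeating about the centroidal y-axis gives I_y = 125.37 cm⁴.

I_x ≈ 724 cm⁴, I_y ≈ 125 cm⁴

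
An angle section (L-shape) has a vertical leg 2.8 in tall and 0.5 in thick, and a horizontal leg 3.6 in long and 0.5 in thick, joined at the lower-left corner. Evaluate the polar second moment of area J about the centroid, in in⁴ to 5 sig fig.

Treat the section as a set of non-overlapping primitives; coordinates are from the bounding-box lower-left.
Vertical leg: 0.5 × 2.8, A = 1.4 in², y = 1.4 in, Ī = 0.9146667 in⁴.
Horizontal leg (remainder): 3.1 × 0.5, A = 1.55 in², y = 0.25 in, Ī = 0.03229167 in⁴.
Centroid: ȳ = ΣA·y / ΣA = 0.7957627 in.
Transfer each piece to the centroidal x-axis using Ī + A·d² with d = y − 0.7957627:
  vertical leg: d = 0.6042373 in → contributes +1.42581 in⁴
  horizontal leg (remainder): d = -0.5457627 in → contributes +0.4939699 in⁴
Total I = 1.91978 in⁴.
For the y-axis: x̄ = 1.195763 in.
Repeating about the centroidal y-axis gives I_y = 3.65378 in⁴.
Polar second moment: J = I_x + I_y = 5.573561 in⁴.

J ≈ 5.5736 in⁴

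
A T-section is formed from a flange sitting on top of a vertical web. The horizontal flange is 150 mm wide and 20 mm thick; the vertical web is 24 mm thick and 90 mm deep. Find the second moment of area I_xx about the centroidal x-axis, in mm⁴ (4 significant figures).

I_xx ≈ 5.357 × 10⁶ mm⁴

Decompose the section into non-overlapping parts with the origin at the bottom-left of its bounding rectangle.
Flange: 150 × 20, A = 3 000 mm², y = 100 mm, Ī = 100 000 mm⁴.
Web: 24 × 90, A = 2 160 mm², y = 45 mm, Ī = 1 458 000 mm⁴.
Centroid: ȳ = ΣA·y / ΣA = 76.9767 mm.
Transfer each piece to the centroidal x-axis using Ī + A·d² with d = y − 76.9767:
  flange: d = 23.0233 mm → contributes +1 690 211 mm⁴
  web: d = -31.9767 mm → contributes +3 666 626 mm⁴
Total I = 5 356 837 mm⁴.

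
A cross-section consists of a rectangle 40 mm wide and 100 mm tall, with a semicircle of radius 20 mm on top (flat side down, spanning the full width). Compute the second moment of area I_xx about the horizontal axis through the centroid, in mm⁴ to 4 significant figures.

I_xx ≈ 5.209 × 10⁶ mm⁴

Split into non-overlapping primitives; take the origin at the lower-left of the bounding box.
Rectangular body: 40 × 100, A = 4 000 mm², y = 50 mm, Ī = 3 333 333 mm⁴.
Semicircular cap: semicircle r = 20, A = 628.319 mm², y = 108.488 mm, Ī = 17561.1 mm⁴.
Centroid: ȳ = ΣA·y / ΣA = 57.9401 mm.
Transfer each piece to the horizontal axis through the centroid using Ī + A·d² with d = y − 57.9401:
  rectangular body: d = -7.94009 mm → contributes +3 585 513 mm⁴
  semicircular cap: d = 50.5482 mm → contributes +1 622 989 mm⁴
Total I = 5 208 502 mm⁴.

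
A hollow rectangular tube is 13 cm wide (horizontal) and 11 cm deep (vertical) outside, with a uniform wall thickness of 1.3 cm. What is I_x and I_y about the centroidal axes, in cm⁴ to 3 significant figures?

Treat the section as a set of non-overlapping primitives; coordinates are from the bounding-box lower-left.
Outer rectangle: 13 × 11, A = 143 cm², y = 5.5 cm, Ī = 1441.9 cm⁴.
Inner void (subtracted): 10.4 × 8.4, A = 87.36 cm², y = 5.5 cm, Ī = 513.68 cm⁴.
By symmetry the centroid is at mid-height, ȳ = 5.5 cm.
All pieces are centred on the centroidal x-axis, so I = ΣĪ (holes subtracted) = 928.24 cm⁴.
Repeating about the centroidal y-axis gives I_y = 1226.5 cm⁴.

I_x ≈ 928 cm⁴, I_y ≈ 1230 cm⁴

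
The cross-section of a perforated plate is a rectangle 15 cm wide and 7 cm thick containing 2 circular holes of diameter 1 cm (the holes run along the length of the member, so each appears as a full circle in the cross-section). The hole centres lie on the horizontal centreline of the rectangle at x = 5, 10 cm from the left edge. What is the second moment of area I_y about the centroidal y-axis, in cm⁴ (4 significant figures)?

Decompose the section into non-overlapping parts with the origin at the bottom-left of its bounding rectangle.
Plate: 15 × 7, A = 105 cm², x = 7.5 cm, Ī = 1968.75 cm⁴.
Hole 1 (subtracted): ⌀1, A = 0.785398 cm², x = 5 cm, Ī = 0.0490874 cm⁴.
Hole 2 (subtracted): ⌀1, A = 0.785398 cm², x = 10 cm, Ī = 0.0490874 cm⁴.
By symmetry the centroid is at mid-width, x̄ = 7.5 cm.
Transfer each piece to the centroidal y-axis using Ī + A·d² with d = x − 7.5:
  plate: d = 0 cm → contributes +1968.75 cm⁴
  hole 1: d = -2.5 cm → contributes −4.95783 cm⁴
  hole 2: d = 2.5 cm → contributes −4.95783 cm⁴
Total I = 1958.83 cm⁴.

I_y ≈ 1959 cm⁴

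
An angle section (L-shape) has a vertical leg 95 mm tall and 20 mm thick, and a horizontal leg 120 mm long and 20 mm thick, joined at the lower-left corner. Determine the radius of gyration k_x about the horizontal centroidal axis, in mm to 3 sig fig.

Split into non-overlapping primitives; take the origin at the lower-left of the bounding box.
Vertical leg: 20 × 95, A = 1 900 mm², y = 47.5 mm, Ī = 1 428 958 mm⁴.
Horizontal leg (remainder): 100 × 20, A = 2 000 mm², y = 10 mm, Ī = 66 667 mm⁴.
Centroid: ȳ = ΣA·y / ΣA = 28.269 mm.
Transfer each piece to the horizontal centroidal axis using Ī + A·d² with d = y − 28.269:
  vertical leg: d = 19.231 mm → contributes +2 131 621 mm⁴
  horizontal leg (remainder): d = -18.269 mm → contributes +734 196 mm⁴
Total I = 2 865 817 mm⁴.
Radius of gyration: k = √(I/A) = √(2 865 817 / 3 900) = 27.108 mm.

k_x ≈ 27.1 mm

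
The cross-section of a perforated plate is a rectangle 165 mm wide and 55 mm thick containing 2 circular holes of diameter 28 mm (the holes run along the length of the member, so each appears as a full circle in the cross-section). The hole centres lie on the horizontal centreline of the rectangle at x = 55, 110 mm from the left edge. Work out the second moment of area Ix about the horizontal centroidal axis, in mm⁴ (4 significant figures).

Decompose the section into non-overlapping parts with the origin at the bottom-left of its bounding rectangle.
Plate: 165 × 55, A = 9 075 mm², y = 27.5 mm, Ī = 2 287 656 mm⁴.
Hole 1 (subtracted): ⌀28, A = 615.752 mm², y = 27.5 mm, Ī = 30171.9 mm⁴.
Hole 2 (subtracted): ⌀28, A = 615.752 mm², y = 27.5 mm, Ī = 30171.9 mm⁴.
By symmetry the centroid is at mid-height, ȳ = 27.5 mm.
All pieces are centred on the horizontal centroidal axis, so I = ΣĪ (holes subtracted) = 2 227 313 mm⁴.

Ix ≈ 2.227 × 10⁶ mm⁴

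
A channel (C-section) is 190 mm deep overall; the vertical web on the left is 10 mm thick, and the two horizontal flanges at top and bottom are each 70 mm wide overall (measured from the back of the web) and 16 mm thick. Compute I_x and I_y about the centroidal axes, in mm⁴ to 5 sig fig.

I_x ≈ 2.0289 × 10⁷ mm⁴, I_y ≈ 1.7617 × 10⁶ mm⁴

Break the section into simple shapes (no overlaps), measuring from the bottom-left corner of the bounding box.
Web: 10 × 190, A = 1 900 mm², y = 95 mm, Ī = 5 715 833 mm⁴.
Top flange (beyond web): 60 × 16, A = 960 mm², y = 182 mm, Ī = 20 480 mm⁴.
Bottom flange (beyond web): 60 × 16, A = 960 mm², y = 8 mm, Ī = 20 480 mm⁴.
By symmetry the centroid is at mid-height, ȳ = 95 mm.
Transfer each piece to the centroidal x-axis using Ī + A·d² with d = y − 95:
  web: d = 0 mm → contributes +5 715 833 mm⁴
  top flange (beyond web): d = 87 mm → contributes +7 286 720 mm⁴
  bottom flange (beyond web): d = -87 mm → contributes +7 286 720 mm⁴
Total I = 20 289 273 mm⁴.
For the y-axis: x̄ = 22.59162 mm.
Repeating about the centroidal y-axis gives I_y = 1 761 676 mm⁴.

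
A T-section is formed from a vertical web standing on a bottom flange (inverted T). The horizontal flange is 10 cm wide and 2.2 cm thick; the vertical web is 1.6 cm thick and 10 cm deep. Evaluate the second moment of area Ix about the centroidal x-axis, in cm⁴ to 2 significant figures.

Ix ≈ 490 cm⁴

Decompose the section into non-overlapping parts with the origin at the bottom-left of its bounding rectangle.
Flange: 10 × 2.2, A = 22 cm², y = 1.1 cm, Ī = 8.873 cm⁴.
Web: 1.6 × 10, A = 16 cm², y = 7.2 cm, Ī = 133.3 cm⁴.
Centroid: ȳ = ΣA·y / ΣA = 3.668 cm.
Transfer each piece to the centroidal x-axis using Ī + A·d² with d = y − 3.668:
  flange: d = -2.568 cm → contributes +154 cm⁴
  web: d = 3.532 cm → contributes +332.9 cm⁴
Total I = 486.9 cm⁴.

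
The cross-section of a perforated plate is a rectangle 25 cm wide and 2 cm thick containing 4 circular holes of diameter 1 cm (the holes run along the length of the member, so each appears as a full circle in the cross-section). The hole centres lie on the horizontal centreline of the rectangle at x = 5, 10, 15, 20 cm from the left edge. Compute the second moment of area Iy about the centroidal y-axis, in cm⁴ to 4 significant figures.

Decompose the section into non-overlapping parts with the origin at the bottom-left of its bounding rectangle.
Plate: 25 × 2, A = 50 cm², x = 12.5 cm, Ī = 2604.17 cm⁴.
Hole 1 (subtracted): ⌀1, A = 0.785398 cm², x = 5 cm, Ī = 0.0490874 cm⁴.
Hole 2 (subtracted): ⌀1, A = 0.785398 cm², x = 10 cm, Ī = 0.0490874 cm⁴.
Hole 3 (subtracted): ⌀1, A = 0.785398 cm², x = 15 cm, Ī = 0.0490874 cm⁴.
Hole 4 (subtracted): ⌀1, A = 0.785398 cm², x = 20 cm, Ī = 0.0490874 cm⁴.
By symmetry the centroid is at mid-width, x̄ = 12.5 cm.
Transfer each piece to the centroidal y-axis using Ī + A·d² with d = x − 12.5:
  plate: d = 0 cm → contributes +2604.17 cm⁴
  hole 1: d = -7.5 cm → contributes −44.2277 cm⁴
  hole 2: d = -2.5 cm → contributes −4.95783 cm⁴
  hole 3: d = 2.5 cm → contributes −4.95783 cm⁴
  hole 4: d = 7.5 cm → contributes −44.2277 cm⁴
Total I = 2505.8 cm⁴.

Iy ≈ 2506 cm⁴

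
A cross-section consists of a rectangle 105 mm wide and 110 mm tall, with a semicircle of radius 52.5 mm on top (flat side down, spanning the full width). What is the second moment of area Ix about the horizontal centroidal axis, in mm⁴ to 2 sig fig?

Break the section into simple shapes (no overlaps), measuring from the bottom-left corner of the bounding box.
Rectangular body: 105 × 110, A = 11 550 mm², y = 55 mm, Ī = 11 646 250 mm⁴.
Semicircular cap: semicircle r = 52.5, A = 4 330 mm², y = 132.3 mm, Ī = 833 814 mm⁴.
Centroid: ȳ = ΣA·y / ΣA = 76.07 mm.
Transfer each piece to the horizontal centroidal axis using Ī + A·d² with d = y − 76.07:
  rectangular body: d = -21.07 mm → contributes +16 774 133 mm⁴
  semicircular cap: d = 56.21 mm → contributes +14 513 674 mm⁴
Total I = 31 287 807 mm⁴.

Ix ≈ 3.1 × 10⁷ mm⁴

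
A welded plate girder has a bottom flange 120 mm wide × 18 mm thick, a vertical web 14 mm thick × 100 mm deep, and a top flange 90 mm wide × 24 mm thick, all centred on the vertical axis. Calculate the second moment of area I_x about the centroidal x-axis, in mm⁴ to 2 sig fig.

Split into non-overlapping primitives; take the origin at the lower-left of the bounding box.
Bottom plate: 120 × 18, A = 2 160 mm², y = 9 mm, Ī = 58 320 mm⁴.
Web plate: 14 × 100, A = 1 400 mm², y = 68 mm, Ī = 1 166 667 mm⁴.
Top plate: 90 × 24, A = 2 160 mm², y = 130 mm, Ī = 103 680 mm⁴.
Centroid: ȳ = ΣA·y / ΣA = 69.13 mm.
Transfer each piece to the centroidal x-axis using Ī + A·d² with d = y − 69.13:
  bottom plate: d = -60.13 mm → contributes +7 868 797 mm⁴
  web plate: d = -1.133 mm → contributes +1 168 463 mm⁴
  top plate: d = 60.87 mm → contributes +8 106 065 mm⁴
Total I = 17 143 326 mm⁴.

I_x ≈ 1.7 × 10⁷ mm⁴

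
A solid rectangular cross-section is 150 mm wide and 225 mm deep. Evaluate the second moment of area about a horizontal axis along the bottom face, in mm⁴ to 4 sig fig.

I_base ≈ 5.695 × 10⁸ mm⁴

The section: 150 × 225, A = 33 750 mm², y = 112.5 mm, Ī = 142 382 813 mm⁴.
Transfer it to the base of the section using Ī + A·d² with d = y − 0:
  the section: d = 112.5 mm → contributes +569 531 250 mm⁴
Total I = 569 531 250 mm⁴.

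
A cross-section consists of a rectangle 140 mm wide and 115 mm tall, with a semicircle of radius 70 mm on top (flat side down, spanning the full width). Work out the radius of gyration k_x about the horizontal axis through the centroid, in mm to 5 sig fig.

k_x ≈ 50.206 mm

Split into non-overlapping primitives; take the origin at the lower-left of the bounding box.
Rectangular body: 140 × 115, A = 16 100 mm², y = 57.5 mm, Ī = 17 743 542 mm⁴.
Semicircular cap: semicircle r = 70, A = 7696.902 mm², y = 144.7089 mm, Ī = 2 635 265 mm⁴.
Centroid: ȳ = ΣA·y / ΣA = 85.70697 mm.
Transfer each piece to the horizontal axis through the centroid using Ī + A·d² with d = y − 85.70697:
  rectangular body: d = -28.20697 mm → contributes +30 553 237 mm⁴
  semicircular cap: d = 59.00195 mm → contributes +29 429 953 mm⁴
Total I = 59 983 190 mm⁴.
Radius of gyration: k = √(I/A) = √(59 983 190 / 23796.9) = 50.20588 mm.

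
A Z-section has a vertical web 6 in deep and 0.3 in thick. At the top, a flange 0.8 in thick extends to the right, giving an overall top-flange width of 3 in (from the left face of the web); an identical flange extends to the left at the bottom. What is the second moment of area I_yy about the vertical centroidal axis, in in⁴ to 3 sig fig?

Decompose the section into non-overlapping parts with the origin at the bottom-left of its bounding rectangle.
Web: 0.3 × 6, A = 1.8 in², x = 2.85 in, Ī = 0.0135 in⁴.
Top flange (beyond web): 2.7 × 0.8, A = 2.16 in², x = 4.35 in, Ī = 1.3122 in⁴.
Bottom flange (beyond web): 2.7 × 0.8, A = 2.16 in², x = 1.35 in, Ī = 1.3122 in⁴.
Centroid: x̄ = ΣA·x / ΣA = 2.85 in.
Transfer each piece to the vertical centroidal axis using Ī + A·d² with d = x − 2.85:
  web: d = 0 in → contributes +0.0135 in⁴
  top flange (beyond web): d = 1.5 in → contributes +6.1722 in⁴
  bottom flange (beyond web): d = -1.5 in → contributes +6.1722 in⁴
Total I = 12.358 in⁴.

I_yy ≈ 12.4 in⁴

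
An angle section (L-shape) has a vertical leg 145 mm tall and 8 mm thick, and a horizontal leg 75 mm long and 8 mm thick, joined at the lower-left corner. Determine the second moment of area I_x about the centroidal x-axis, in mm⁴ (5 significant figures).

I_x ≈ 3.7555 × 10⁶ mm⁴

Break the section into simple shapes (no overlaps), measuring from the bottom-left corner of the bounding box.
Vertical leg: 8 × 145, A = 1 160 mm², y = 72.5 mm, Ī = 2 032 417 mm⁴.
Horizontal leg (remainder): 67 × 8, A = 536 mm², y = 4 mm, Ī = 2858.667 mm⁴.
Centroid: ȳ = ΣA·y / ΣA = 50.85142 mm.
Transfer each piece to the centroidal x-axis using Ī + A·d² with d = y − 50.85142:
  vertical leg: d = 21.64858 mm → contributes +2 576 064 mm⁴
  horizontal leg (remainder): d = -46.85142 mm → contributes +1 179 408 mm⁴
Total I = 3 755 472 mm⁴.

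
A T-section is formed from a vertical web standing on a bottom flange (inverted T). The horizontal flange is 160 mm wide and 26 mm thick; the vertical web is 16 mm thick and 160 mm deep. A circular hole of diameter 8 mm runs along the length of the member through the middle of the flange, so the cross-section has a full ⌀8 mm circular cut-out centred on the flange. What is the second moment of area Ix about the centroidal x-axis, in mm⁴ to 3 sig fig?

Ix ≈ 1.93 × 10⁷ mm⁴

Break the section into simple shapes (no overlaps), measuring from the bottom-left corner of the bounding box.
Flange: 160 × 26, A = 4 160 mm², y = 13 mm, Ī = 234 347 mm⁴.
Web: 16 × 160, A = 2 560 mm², y = 106 mm, Ī = 5 461 333 mm⁴.
Hole (subtracted): ⌀8, A = 50.265 mm², y = 13 mm, Ī = 201.06 mm⁴.
Centroid: ȳ = ΣA·y / ΣA = 48.696 mm.
Transfer each piece to the centroidal x-axis using Ī + A·d² with d = y − 48.696:
  flange: d = -35.696 mm → contributes +5 534 910 mm⁴
  web: d = 57.304 mm → contributes +13 867 854 mm⁴
  hole: d = -35.696 mm → contributes −64 248 mm⁴
Total I = 19 338 517 mm⁴.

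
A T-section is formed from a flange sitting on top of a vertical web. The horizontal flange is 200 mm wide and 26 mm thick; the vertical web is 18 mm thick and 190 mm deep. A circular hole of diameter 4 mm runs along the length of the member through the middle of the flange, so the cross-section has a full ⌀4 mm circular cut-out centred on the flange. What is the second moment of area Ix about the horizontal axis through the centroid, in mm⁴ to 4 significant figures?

Split into non-overlapping primitives; take the origin at the lower-left of the bounding box.
Flange: 200 × 26, A = 5 200 mm², y = 203 mm, Ī = 292 933 mm⁴.
Web: 18 × 190, A = 3 420 mm², y = 95 mm, Ī = 10 288 500 mm⁴.
Hole (subtracted): ⌀4, A = 12.5664 mm², y = 203 mm, Ī = 12.5664 mm⁴.
Centroid: ȳ = ΣA·y / ΣA = 160.088 mm.
Transfer each piece to the horizontal axis through the centroid using Ī + A·d² with d = y − 160.088:
  flange: d = 42.9117 mm → contributes +9 868 306 mm⁴
  web: d = -65.0883 mm → contributes +24 777 265 mm⁴
  hole: d = 42.9117 mm → contributes −23152.5 mm⁴
Total I = 34 622 419 mm⁴.

Ix ≈ 3.462 × 10⁷ mm⁴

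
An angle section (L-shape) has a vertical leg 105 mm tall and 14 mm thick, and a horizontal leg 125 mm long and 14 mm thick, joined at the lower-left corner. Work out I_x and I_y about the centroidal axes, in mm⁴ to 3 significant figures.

Treat the section as a set of non-overlapping primitives; coordinates are from the bounding-box lower-left.
Vertical leg: 14 × 105, A = 1 470 mm², y = 52.5 mm, Ī = 1 350 563 mm⁴.
Horizontal leg (remainder): 111 × 14, A = 1 554 mm², y = 7 mm, Ī = 25 382 mm⁴.
Centroid: ȳ = ΣA·y / ΣA = 29.118 mm.
Transfer each piece to the centroidal x-axis using Ī + A·d² with d = y − 29.118:
  vertical leg: d = 23.382 mm → contributes +2 154 234 mm⁴
  horizontal leg (remainder): d = -22.118 mm → contributes +785 612 mm⁴
Total I = 2 939 846 mm⁴.
For the y-axis: x̄ = 39.118 mm.
Repeating about the centroidal y-axis gives I_y = 4 570 426 mm⁴.

I_x ≈ 2.94 × 10⁶ mm⁴, I_y ≈ 4.57 × 10⁶ mm⁴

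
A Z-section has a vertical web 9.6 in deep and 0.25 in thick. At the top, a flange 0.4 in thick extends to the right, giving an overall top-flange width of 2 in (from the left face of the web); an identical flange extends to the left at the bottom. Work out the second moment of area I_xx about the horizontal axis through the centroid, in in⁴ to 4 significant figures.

Break the section into simple shapes (no overlaps), measuring from the bottom-left corner of the bounding box.
Web: 0.25 × 9.6, A = 2.4 in², y = 4.8 in, Ī = 18.432 in⁴.
Top flange (beyond web): 1.75 × 0.4, A = 0.7 in², y = 9.4 in, Ī = 0.00933333 in⁴.
Bottom flange (beyond web): 1.75 × 0.4, A = 0.7 in², y = 0.2 in, Ī = 0.00933333 in⁴.
Centroid: ȳ = ΣA·y / ΣA = 4.8 in.
Transfer each piece to the horizontal axis through the centroid using Ī + A·d² with d = y − 4.8:
  web: d = 0 in → contributes +18.432 in⁴
  top flange (beyond web): d = 4.6 in → contributes +14.8213 in⁴
  bottom flange (beyond web): d = -4.6 in → contributes +14.8213 in⁴
Total I = 48.0747 in⁴.

I_xx ≈ 48.07 in⁴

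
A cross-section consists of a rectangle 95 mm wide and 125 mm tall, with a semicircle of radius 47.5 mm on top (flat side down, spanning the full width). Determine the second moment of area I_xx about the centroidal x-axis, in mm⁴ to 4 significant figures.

I_xx ≈ 3.467 × 10⁷ mm⁴

Decompose the section into non-overlapping parts with the origin at the bottom-left of its bounding rectangle.
Rectangular body: 95 × 125, A = 11 875 mm², y = 62.5 mm, Ī = 15 462 240 mm⁴.
Semicircular cap: semicircle r = 47.5, A = 3544.11 mm², y = 145.16 mm, Ī = 558 736 mm⁴.
Centroid: ȳ = ΣA·y / ΣA = 81.4995 mm.
Transfer each piece to the centroidal x-axis using Ī + A·d² with d = y − 81.4995:
  rectangular body: d = -18.9995 mm → contributes +19 748 871 mm⁴
  semicircular cap: d = 63.6602 mm → contributes +14 921 652 mm⁴
Total I = 34 670 523 mm⁴.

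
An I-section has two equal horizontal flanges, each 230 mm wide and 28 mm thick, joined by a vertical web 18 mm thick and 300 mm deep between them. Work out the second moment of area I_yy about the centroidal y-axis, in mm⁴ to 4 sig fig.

I_yy ≈ 5.693 × 10⁷ mm⁴

Break the section into simple shapes (no overlaps), measuring from the bottom-left corner of the bounding box.
Bottom flange: 230 × 28, A = 6 440 mm², x = 115 mm, Ī = 28 389 667 mm⁴.
Web: 18 × 300, A = 5 400 mm², x = 115 mm, Ī = 145 800 mm⁴.
Top flange: 230 × 28, A = 6 440 mm², x = 115 mm, Ī = 28 389 667 mm⁴.
By symmetry the centroid is at mid-width, x̄ = 115 mm.
All pieces are centred on the centroidal y-axis, so I = ΣĪ = 56 925 133 mm⁴.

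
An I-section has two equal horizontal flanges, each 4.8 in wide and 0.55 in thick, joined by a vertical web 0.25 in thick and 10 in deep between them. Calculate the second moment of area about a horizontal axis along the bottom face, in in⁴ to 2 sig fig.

Treat the section as a set of non-overlapping primitives; coordinates are from the bounding-box lower-left.
Bottom flange: 4.8 × 0.55, A = 2.64 in², y = 0.275 in, Ī = 0.06655 in⁴.
Web: 0.25 × 10, A = 2.5 in², y = 5.55 in, Ī = 20.83 in⁴.
Top flange: 4.8 × 0.55, A = 2.64 in², y = 10.83 in, Ī = 0.06655 in⁴.
Transfer each piece to a horizontal axis along the bottom face using Ī + A·d² with d = y − 0:
  bottom flange: d = 0.275 in → contributes +0.2662 in⁴
  web: d = 5.55 in → contributes +97.84 in⁴
  top flange: d = 10.83 in → contributes +309.4 in⁴
Total I = 407.5 in⁴.

I_base ≈ 410 in⁴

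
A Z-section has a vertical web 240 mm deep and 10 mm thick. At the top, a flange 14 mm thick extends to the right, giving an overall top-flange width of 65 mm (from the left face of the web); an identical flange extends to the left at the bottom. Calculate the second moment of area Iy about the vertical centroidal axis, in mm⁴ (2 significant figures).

Iy ≈ 2.0 × 10⁶ mm⁴

Split into non-overlapping primitives; take the origin at the lower-left of the bounding box.
Web: 10 × 240, A = 2 400 mm², x = 60 mm, Ī = 20 000 mm⁴.
Top flange (beyond web): 55 × 14, A = 770 mm², x = 92.5 mm, Ī = 194 104 mm⁴.
Bottom flange (beyond web): 55 × 14, A = 770 mm², x = 27.5 mm, Ī = 194 104 mm⁴.
Centroid: x̄ = ΣA·x / ΣA = 60 mm.
Transfer each piece to the vertical centroidal axis using Ī + A·d² with d = x − 60:
  web: d = 0 mm → contributes +20 000 mm⁴
  top flange (beyond web): d = 32.5 mm → contributes +1 007 417 mm⁴
  bottom flange (beyond web): d = -32.5 mm → contributes +1 007 417 mm⁴
Total I = 2 034 833 mm⁴.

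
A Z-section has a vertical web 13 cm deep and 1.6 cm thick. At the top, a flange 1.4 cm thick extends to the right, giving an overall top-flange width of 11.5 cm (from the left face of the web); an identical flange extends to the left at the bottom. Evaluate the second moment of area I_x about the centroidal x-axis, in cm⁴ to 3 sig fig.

I_x ≈ 1230 cm⁴

Treat the section as a set of non-overlapping primitives; coordinates are from the bounding-box lower-left.
Web: 1.6 × 13, A = 20.8 cm², y = 6.5 cm, Ī = 292.93 cm⁴.
Top flange (beyond web): 9.9 × 1.4, A = 13.86 cm², y = 12.3 cm, Ī = 2.2638 cm⁴.
Bottom flange (beyond web): 9.9 × 1.4, A = 13.86 cm², y = 0.7 cm, Ī = 2.2638 cm⁴.
Centroid: ȳ = ΣA·y / ΣA = 6.5 cm.
Transfer each piece to the centroidal x-axis using Ī + A·d² with d = y − 6.5:
  web: d = 0 cm → contributes +292.93 cm⁴
  top flange (beyond web): d = 5.8 cm → contributes +468.51 cm⁴
  bottom flange (beyond web): d = -5.8 cm → contributes +468.51 cm⁴
Total I = 1 230 cm⁴.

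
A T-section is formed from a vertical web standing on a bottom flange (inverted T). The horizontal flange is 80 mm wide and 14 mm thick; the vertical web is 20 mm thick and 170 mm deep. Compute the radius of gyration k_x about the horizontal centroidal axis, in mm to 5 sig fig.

Treat the section as a set of non-overlapping primitives; coordinates are from the bounding-box lower-left.
Flange: 80 × 14, A = 1 120 mm², y = 7 mm, Ī = 18293.33 mm⁴.
Web: 20 × 170, A = 3 400 mm², y = 99 mm, Ī = 8 188 333 mm⁴.
Centroid: ȳ = ΣA·y / ΣA = 76.20354 mm.
Transfer each piece to the horizontal centroidal axis using Ī + A·d² with d = y − 76.20354:
  flange: d = -69.20354 mm → contributes +5 382 119 mm⁴
  web: d = 22.79646 mm → contributes +9 955 241 mm⁴
Total I = 15 337 359 mm⁴.
Radius of gyration: k = √(I/A) = √(15 337 359 / 4 520) = 58.25136 mm.

k_x ≈ 58.251 mm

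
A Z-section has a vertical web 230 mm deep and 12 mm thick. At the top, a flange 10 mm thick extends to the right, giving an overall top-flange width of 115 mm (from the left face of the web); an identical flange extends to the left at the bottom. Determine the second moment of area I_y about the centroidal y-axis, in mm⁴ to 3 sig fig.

Decompose the section into non-overlapping parts with the origin at the bottom-left of its bounding rectangle.
Web: 12 × 230, A = 2 760 mm², x = 109 mm, Ī = 33 120 mm⁴.
Top flange (beyond web): 103 × 10, A = 1 030 mm², x = 166.5 mm, Ī = 910 606 mm⁴.
Bottom flange (beyond web): 103 × 10, A = 1 030 mm², x = 51.5 mm, Ī = 910 606 mm⁴.
Centroid: x̄ = ΣA·x / ΣA = 109 mm.
Transfer each piece to the centroidal y-axis using Ī + A·d² with d = x − 109:
  web: d = 0 mm → contributes +33 120 mm⁴
  top flange (beyond web): d = 57.5 mm → contributes +4 316 043 mm⁴
  bottom flange (beyond web): d = -57.5 mm → contributes +4 316 043 mm⁴
Total I = 8 665 207 mm⁴.

I_y ≈ 8.67 × 10⁶ mm⁴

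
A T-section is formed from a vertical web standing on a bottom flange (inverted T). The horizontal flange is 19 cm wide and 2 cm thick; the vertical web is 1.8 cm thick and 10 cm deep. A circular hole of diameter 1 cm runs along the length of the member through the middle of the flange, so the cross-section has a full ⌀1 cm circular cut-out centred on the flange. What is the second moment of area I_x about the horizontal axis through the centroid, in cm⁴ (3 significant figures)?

I_x ≈ 599 cm⁴

Treat the section as a set of non-overlapping primitives; coordinates are from the bounding-box lower-left.
Flange: 19 × 2, A = 38 cm², y = 1 cm, Ī = 12.667 cm⁴.
Web: 1.8 × 10, A = 18 cm², y = 7 cm, Ī = 150 cm⁴.
Hole (subtracted): ⌀1, A = 0.7854 cm², y = 1 cm, Ī = 0.049087 cm⁴.
Centroid: ȳ = ΣA·y / ΣA = 2.956 cm.
Transfer each piece to the horizontal axis through the centroid using Ī + A·d² with d = y − 2.956:
  flange: d = -1.956 cm → contributes +158.05 cm⁴
  web: d = 4.044 cm → contributes +444.37 cm⁴
  hole: d = -1.956 cm → contributes −3.054 cm⁴
Total I = 599.37 cm⁴.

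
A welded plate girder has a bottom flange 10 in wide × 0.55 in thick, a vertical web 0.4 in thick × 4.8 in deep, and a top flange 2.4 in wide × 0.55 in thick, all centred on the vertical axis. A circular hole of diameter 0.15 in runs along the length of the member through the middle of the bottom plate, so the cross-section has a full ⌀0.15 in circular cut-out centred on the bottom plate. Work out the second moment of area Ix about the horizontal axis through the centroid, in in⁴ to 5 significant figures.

Treat the section as a set of non-overlapping primitives; coordinates are from the bounding-box lower-left.
Bottom plate: 10 × 0.55, A = 5.5 in², y = 0.275 in, Ī = 0.1386458 in⁴.
Web plate: 0.4 × 4.8, A = 1.92 in², y = 2.95 in, Ī = 3.6864 in⁴.
Top plate: 2.4 × 0.55, A = 1.32 in², y = 5.625 in, Ī = 0.033275 in⁴.
Hole (subtracted): ⌀0.15, A = 0.01767146 in², y = 0.275 in, Ī = 0.00002485049 in⁴.
Centroid: ȳ = ΣA·y / ΣA = 1.67348 in.
Transfer each piece to the horizontal axis through the centroid using Ī + A·d² with d = y − 1.67348:
  bottom plate: d = -1.39848 in → contributes +10.89525 in⁴
  web plate: d = 1.27652 in → contributes +6.815047 in⁴
  top plate: d = 3.95152 in → contributes +20.64443 in⁴
  hole: d = -1.39848 in → contributes −0.03458573 in⁴
Total I = 38.32014 in⁴.

Ix ≈ 38.320 in⁴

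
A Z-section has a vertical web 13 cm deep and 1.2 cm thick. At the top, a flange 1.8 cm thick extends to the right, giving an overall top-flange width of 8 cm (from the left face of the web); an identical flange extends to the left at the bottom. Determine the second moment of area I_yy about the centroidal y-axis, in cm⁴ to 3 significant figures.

Treat the section as a set of non-overlapping primitives; coordinates are from the bounding-box lower-left.
Web: 1.2 × 13, A = 15.6 cm², x = 7.4 cm, Ī = 1.872 cm⁴.
Top flange (beyond web): 6.8 × 1.8, A = 12.24 cm², x = 11.4 cm, Ī = 47.165 cm⁴.
Bottom flange (beyond web): 6.8 × 1.8, A = 12.24 cm², x = 3.4 cm, Ī = 47.165 cm⁴.
Centroid: x̄ = ΣA·x / ΣA = 7.4 cm.
Transfer each piece to the centroidal y-axis using Ī + A·d² with d = x − 7.4:
  web: d = 0 cm → contributes +1.872 cm⁴
  top flange (beyond web): d = 4 cm → contributes +243 cm⁴
  bottom flange (beyond web): d = -4 cm → contributes +243 cm⁴
Total I = 487.88 cm⁴.

I_yy ≈ 488 cm⁴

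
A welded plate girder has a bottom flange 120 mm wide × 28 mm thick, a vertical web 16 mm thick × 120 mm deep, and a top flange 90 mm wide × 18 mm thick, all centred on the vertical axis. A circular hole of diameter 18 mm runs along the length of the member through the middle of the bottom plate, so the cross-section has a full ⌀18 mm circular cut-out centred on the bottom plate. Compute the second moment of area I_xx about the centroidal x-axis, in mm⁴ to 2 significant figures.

I_xx ≈ 2.5 × 10⁷ mm⁴

Decompose the section into non-overlapping parts with the origin at the bottom-left of its bounding rectangle.
Bottom plate: 120 × 28, A = 3 360 mm², y = 14 mm, Ī = 219 520 mm⁴.
Web plate: 16 × 120, A = 1 920 mm², y = 88 mm, Ī = 2 304 000 mm⁴.
Top plate: 90 × 18, A = 1 620 mm², y = 157 mm, Ī = 43 740 mm⁴.
Hole (subtracted): ⌀18, A = 254.5 mm², y = 14 mm, Ī = 5 153 mm⁴.
Centroid: ȳ = ΣA·y / ΣA = 70.24 mm.
Transfer each piece to the centroidal x-axis using Ī + A·d² with d = y − 70.24:
  bottom plate: d = -56.24 mm → contributes +10 846 725 mm⁴
  web plate: d = 17.76 mm → contributes +2 909 650 mm⁴
  top plate: d = 86.76 mm → contributes +12 238 159 mm⁴
  hole: d = -56.24 mm → contributes −810 002 mm⁴
Total I = 25 184 532 mm⁴.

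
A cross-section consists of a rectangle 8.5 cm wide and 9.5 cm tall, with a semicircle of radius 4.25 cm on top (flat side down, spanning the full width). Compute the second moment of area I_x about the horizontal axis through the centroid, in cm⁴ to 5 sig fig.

Split into non-overlapping primitives; take the origin at the lower-left of the bounding box.
Rectangular body: 8.5 × 9.5, A = 80.75 cm², y = 4.75 cm, Ī = 607.3073 cm⁴.
Semicircular cap: semicircle r = 4.25, A = 28.37251 cm², y = 11.30376 cm, Ī = 35.80864 cm⁴.
Centroid: ȳ = ΣA·y / ΣA = 6.454016 cm.
Transfer each piece to the horizontal axis through the centroid using Ī + A·d² with d = y − 6.454016:
  rectangular body: d = -1.704016 cm → contributes +841.7787 cm⁴
  semicircular cap: d = 4.84974 cm → contributes +703.1294 cm⁴
Total I = 1544.908 cm⁴.

I_x ≈ 1544.9 cm⁴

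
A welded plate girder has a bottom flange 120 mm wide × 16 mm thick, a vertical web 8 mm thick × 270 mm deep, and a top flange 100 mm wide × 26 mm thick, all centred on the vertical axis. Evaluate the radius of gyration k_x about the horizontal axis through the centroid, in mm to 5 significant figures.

k_x ≈ 126.98 mm

Decompose the section into non-overlapping parts with the origin at the bottom-left of its bounding rectangle.
Bottom plate: 120 × 16, A = 1 920 mm², y = 8 mm, Ī = 40 960 mm⁴.
Web plate: 8 × 270, A = 2 160 mm², y = 151 mm, Ī = 13 122 000 mm⁴.
Top plate: 100 × 26, A = 2 600 mm², y = 299 mm, Ī = 146466.7 mm⁴.
Centroid: ȳ = ΣA·y / ΣA = 167.503 mm.
Transfer each piece to the horizontal axis through the centroid using Ī + A·d² with d = y − 167.503:
  bottom plate: d = -159.503 mm → contributes +48 888 074 mm⁴
  web plate: d = -16.50299 mm → contributes +13 710 273 mm⁴
  top plate: d = 131.497 mm → contributes +45 104 269 mm⁴
Total I = 107 702 617 mm⁴.
Radius of gyration: k = √(I/A) = √(107 702 617 / 6 680) = 126.977 mm.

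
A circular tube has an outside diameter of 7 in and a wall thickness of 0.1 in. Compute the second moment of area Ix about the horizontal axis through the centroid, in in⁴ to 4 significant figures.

Ix ≈ 12.90 in⁴

Split into non-overlapping primitives; take the origin at the lower-left of the bounding box.
Outer circle: ⌀7, A = 38.4845 in², y = 3.5 in, Ī = 117.859 in⁴.
Bore (subtracted): ⌀6.8, A = 36.3168 in², y = 3.5 in, Ī = 104.956 in⁴.
By symmetry the centroid is at mid-height, ȳ = 3.5 in.
All pieces are centred on the horizontal axis through the centroid, so I = ΣĪ (holes subtracted) = 12.9032 in⁴.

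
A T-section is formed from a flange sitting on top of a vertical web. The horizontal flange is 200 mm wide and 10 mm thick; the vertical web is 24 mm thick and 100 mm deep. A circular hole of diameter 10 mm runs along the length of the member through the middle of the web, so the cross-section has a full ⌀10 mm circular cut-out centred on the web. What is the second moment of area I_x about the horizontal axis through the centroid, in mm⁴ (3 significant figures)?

Decompose the section into non-overlapping parts with the origin at the bottom-left of its bounding rectangle.
Flange: 200 × 10, A = 2 000 mm², y = 105 mm, Ī = 16 667 mm⁴.
Web: 24 × 100, A = 2 400 mm², y = 50 mm, Ī = 2 000 000 mm⁴.
Hole (subtracted): ⌀10, A = 78.54 mm², y = 50 mm, Ī = 490.87 mm⁴.
Centroid: ȳ = ΣA·y / ΣA = 75.454 mm.
Transfer each piece to the horizontal axis through the centroid using Ī + A·d² with d = y − 75.454:
  flange: d = 29.546 mm → contributes +1 762 556 mm⁴
  web: d = -25.454 mm → contributes +3 555 019 mm⁴
  hole: d = -25.454 mm → contributes −51 379 mm⁴
Total I = 5 266 196 mm⁴.

I_x ≈ 5.27 × 10⁶ mm⁴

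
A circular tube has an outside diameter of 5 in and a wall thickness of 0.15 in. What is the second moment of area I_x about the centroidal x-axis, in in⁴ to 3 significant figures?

I_x ≈ 6.73 in⁴

Treat the section as a set of non-overlapping primitives; coordinates are from the bounding-box lower-left.
Outer circle: ⌀5, A = 19.635 in², y = 2.5 in, Ī = 30.68 in⁴.
Bore (subtracted): ⌀4.7, A = 17.349 in², y = 2.5 in, Ī = 23.953 in⁴.
By symmetry the centroid is at mid-height, ȳ = 2.5 in.
All pieces are centred on the centroidal x-axis, so I = ΣĪ (holes subtracted) = 6.7265 in⁴.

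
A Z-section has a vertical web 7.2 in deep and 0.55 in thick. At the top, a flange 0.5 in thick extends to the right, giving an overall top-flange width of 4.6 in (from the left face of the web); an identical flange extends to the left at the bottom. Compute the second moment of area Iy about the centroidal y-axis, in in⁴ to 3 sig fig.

Split into non-overlapping primitives; take the origin at the lower-left of the bounding box.
Web: 0.55 × 7.2, A = 3.96 in², x = 4.325 in, Ī = 0.099825 in⁴.
Top flange (beyond web): 4.05 × 0.5, A = 2.025 in², x = 6.625 in, Ī = 2.7679 in⁴.
Bottom flange (beyond web): 4.05 × 0.5, A = 2.025 in², x = 2.025 in, Ī = 2.7679 in⁴.
Centroid: x̄ = ΣA·x / ΣA = 4.325 in.
Transfer each piece to the centroidal y-axis using Ī + A·d² with d = x − 4.325:
  web: d = 0 in → contributes +0.099825 in⁴
  top flange (beyond web): d = 2.3 in → contributes +13.48 in⁴
  bottom flange (beyond web): d = -2.3 in → contributes +13.48 in⁴
Total I = 27.06 in⁴.

Iy ≈ 27.1 in⁴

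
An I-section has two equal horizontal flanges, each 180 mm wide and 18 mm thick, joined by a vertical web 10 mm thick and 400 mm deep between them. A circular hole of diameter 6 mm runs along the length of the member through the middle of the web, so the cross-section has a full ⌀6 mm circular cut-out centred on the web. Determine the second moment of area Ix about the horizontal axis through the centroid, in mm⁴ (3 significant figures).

Ix ≈ 3.37 × 10⁸ mm⁴

Decompose the section into non-overlapping parts with the origin at the bottom-left of its bounding rectangle.
Bottom flange: 180 × 18, A = 3 240 mm², y = 9 mm, Ī = 87 480 mm⁴.
Web: 10 × 400, A = 4 000 mm², y = 218 mm, Ī = 53 333 333 mm⁴.
Top flange: 180 × 18, A = 3 240 mm², y = 427 mm, Ī = 87 480 mm⁴.
Hole (subtracted): ⌀6, A = 28.274 mm², y = 218 mm, Ī = 63.617 mm⁴.
By symmetry the centroid is at mid-height, ȳ = 218 mm.
Transfer each piece to the horizontal axis through the centroid using Ī + A·d² with d = y − 218:
  bottom flange: d = -209 mm → contributes +141 613 920 mm⁴
  web: d = 0 mm → contributes +53 333 333 mm⁴
  top flange: d = 209 mm → contributes +141 613 920 mm⁴
  hole: d = 0 mm → contributes −63.617 mm⁴
Total I = 336 561 110 mm⁴.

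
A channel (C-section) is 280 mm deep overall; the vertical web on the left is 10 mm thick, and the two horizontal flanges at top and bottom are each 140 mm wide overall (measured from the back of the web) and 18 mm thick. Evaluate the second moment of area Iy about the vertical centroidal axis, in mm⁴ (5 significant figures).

Split into non-overlapping primitives; take the origin at the lower-left of the bounding box.
Web: 10 × 280, A = 2 800 mm², x = 5 mm, Ī = 23333.33 mm⁴.
Top flange (beyond web): 130 × 18, A = 2 340 mm², x = 75 mm, Ī = 3 295 500 mm⁴.
Bottom flange (beyond web): 130 × 18, A = 2 340 mm², x = 75 mm, Ī = 3 295 500 mm⁴.
Centroid: x̄ = ΣA·x / ΣA = 48.79679 mm.
Transfer each piece to the vertical centroidal axis using Ī + A·d² with d = x − 48.79679:
  web: d = -43.79679 mm → contributes +5 394 178 mm⁴
  top flange (beyond web): d = 26.20321 mm → contributes +4 902 163 mm⁴
  bottom flange (beyond web): d = 26.20321 mm → contributes +4 902 163 mm⁴
Total I = 15 198 504 mm⁴.

Iy ≈ 1.5199 × 10⁷ mm⁴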